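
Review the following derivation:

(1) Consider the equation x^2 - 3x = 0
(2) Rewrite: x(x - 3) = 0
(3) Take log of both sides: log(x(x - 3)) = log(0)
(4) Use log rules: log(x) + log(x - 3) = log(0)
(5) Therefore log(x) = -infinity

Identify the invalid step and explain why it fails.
Step 3: Take log of both sides: log(x(x - 3)) = log(0)

Step 3 takes the logarithm of both sides, resulting in log(0) on the right side. The logarithm is only defined for positive numbers; log(0) is undefined (approaches negative infinity). This operation is invalid.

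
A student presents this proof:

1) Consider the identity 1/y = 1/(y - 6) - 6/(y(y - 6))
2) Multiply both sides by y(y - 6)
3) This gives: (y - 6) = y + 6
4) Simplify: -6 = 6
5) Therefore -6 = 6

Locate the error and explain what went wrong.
Step 3: This gives: (y - 6) = y + 6

Step 3 makes a sign error when clearing denominators. Multiplying -6/(y(y - 6)) by y(y - 6) gives -6, not +6. The correct result is (y - 6) = y - 6, which is trivially true, not (y - 6) = y + 6. (Step 1 is a valid identity: 1/(y - 6) - 6/(y(y - 6)) = (y - 6)/(y(y - 6)) = 1/y.)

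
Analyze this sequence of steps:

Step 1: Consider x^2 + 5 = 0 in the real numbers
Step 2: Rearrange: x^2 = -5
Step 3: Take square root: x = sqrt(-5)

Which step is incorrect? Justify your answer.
Step 3: Take square root: x = sqrt(-5)

Step 3 takes the square root of -5, which is negative. In the real number system, the square root of a negative number is undefined. The equation x^2 + 5 = 0 has no real solutions. Square roots of negative numbers only exist in the complex numbers.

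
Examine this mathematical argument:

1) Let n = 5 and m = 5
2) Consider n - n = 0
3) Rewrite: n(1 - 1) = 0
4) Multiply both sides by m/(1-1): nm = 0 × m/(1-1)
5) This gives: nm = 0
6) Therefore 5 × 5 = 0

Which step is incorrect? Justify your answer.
Step 4: Multiply both sides by m/(1-1): nm = 0 × m/(1-1)

Step 4 multiplies both sides by m/(1-1). However, 1-1 = 0, so this is multiplication by m/0, which is undefined. We cannot multiply by an undefined expression.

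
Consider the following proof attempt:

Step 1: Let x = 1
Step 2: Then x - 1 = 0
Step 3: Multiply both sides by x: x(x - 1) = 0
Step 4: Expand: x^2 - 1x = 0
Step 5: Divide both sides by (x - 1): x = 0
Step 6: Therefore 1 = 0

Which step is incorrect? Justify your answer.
Step 5: Divide both sides by (x - 1): x = 0

Step 5 divides both sides by (x - 1). However, since x = 1, we have (x - 1) = 0. Division by zero is undefined, making this step invalid.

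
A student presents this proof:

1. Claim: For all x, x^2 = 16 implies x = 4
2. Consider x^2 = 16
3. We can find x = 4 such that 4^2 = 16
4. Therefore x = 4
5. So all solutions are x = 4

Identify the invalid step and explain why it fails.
Step 4: Therefore x = 4

Step 4 incorrectly concludes that x = 4 is the only solution. The proof shows that x = 4 is A solution (existence), but does not show it is the ONLY solution (uniqueness). In fact, x = -4 is also a solution since (-4)^2 = 16. Finding one solution doesn't prove there are no others.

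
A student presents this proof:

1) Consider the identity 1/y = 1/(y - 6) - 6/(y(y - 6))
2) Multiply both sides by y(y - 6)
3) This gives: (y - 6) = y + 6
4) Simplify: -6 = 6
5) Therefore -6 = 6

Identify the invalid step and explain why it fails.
Step 3: This gives: (y - 6) = y + 6

Step 3 makes a sign error when clearing denominators. Multiplying -6/(y(y - 6)) by y(y - 6) gives -6, not +6. The correct result is (y - 6) = y - 6, which is trivially true, not (y - 6) = y + 6. (Step 1 is a valid identity: 1/(y - 6) - 6/(y(y - 6)) = (y - 6)/(y(y - 6)) = 1/y.)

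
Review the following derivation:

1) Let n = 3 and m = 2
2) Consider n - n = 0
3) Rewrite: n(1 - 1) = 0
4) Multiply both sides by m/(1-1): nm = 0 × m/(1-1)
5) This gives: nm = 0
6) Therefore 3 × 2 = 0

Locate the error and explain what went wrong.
Step 4: Multiply both sides by m/(1-1): nm = 0 × m/(1-1)

Step 4 multiplies both sides by m/(1-1). However, 1-1 = 0, so this is multiplication by m/0, which is undefined. We cannot multiply by an undefined expression.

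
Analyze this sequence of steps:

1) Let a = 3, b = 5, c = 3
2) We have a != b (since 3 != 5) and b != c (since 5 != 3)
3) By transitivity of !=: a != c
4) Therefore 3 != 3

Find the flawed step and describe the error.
Step 3: By transitivity of !=: a != c

Step 3 incorrectly applies transitivity to the '!=' relation. Transitivity states: if a R b and b R c, then a R c. However, '!=' is not transitive. Counterexample: 3 != 5 and 5 != 3, but 3 = 3 (both equal 3). Transitivity holds for relations like <, <=, =, but not for !=.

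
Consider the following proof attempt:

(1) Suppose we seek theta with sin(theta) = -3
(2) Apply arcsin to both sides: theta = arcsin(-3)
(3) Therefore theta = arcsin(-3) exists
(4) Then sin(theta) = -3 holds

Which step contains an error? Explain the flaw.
Step 2: Apply arcsin to both sides: theta = arcsin(-3)

Step 2 applies arcsin to -3. However, arcsin(x) is only defined for x in [-1, 1] because sin(theta) can only produce values in that range. Since |-3| > 1, arcsin(-3) is undefined. There is no angle whose sine equals -3.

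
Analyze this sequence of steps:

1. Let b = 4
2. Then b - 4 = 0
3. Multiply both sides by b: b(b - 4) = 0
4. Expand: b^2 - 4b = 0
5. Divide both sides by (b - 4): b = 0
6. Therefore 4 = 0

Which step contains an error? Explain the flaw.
Step 5: Divide both sides by (b - 4): b = 0

Step 5 divides both sides by (b - 4). However, since b = 4, we have (b - 4) = 0. Division by zero is undefined, making this step invalid.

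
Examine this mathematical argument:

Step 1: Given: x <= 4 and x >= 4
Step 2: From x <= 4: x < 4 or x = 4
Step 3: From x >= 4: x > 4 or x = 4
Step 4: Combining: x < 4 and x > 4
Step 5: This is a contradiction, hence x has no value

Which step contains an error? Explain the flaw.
Step 4: Combining: x < 4 and x > 4

Step 4 incorrectly combines the conditions. From x <= 4 and x >= 4, the intersection is x = 4. The error treats the 'or' cases as 'and' requirements. The correct conclusion is that x = 4 is the unique solution, not that no solution exists.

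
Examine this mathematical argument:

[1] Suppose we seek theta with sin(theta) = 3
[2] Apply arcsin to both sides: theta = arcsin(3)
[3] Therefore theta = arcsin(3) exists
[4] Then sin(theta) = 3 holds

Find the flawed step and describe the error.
Step 2: Apply arcsin to both sides: theta = arcsin(3)

Step 2 applies arcsin to 3. However, arcsin(x) is only defined for x in [-1, 1] because sin(theta) can only produce values in that range. Since |3| > 1, arcsin(3) is undefined. There is no angle whose sine equals 3.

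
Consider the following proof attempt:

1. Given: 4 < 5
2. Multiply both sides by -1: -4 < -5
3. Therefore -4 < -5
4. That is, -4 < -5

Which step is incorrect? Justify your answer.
Step 2: Multiply both sides by -1: -4 < -5

Step 2 multiplies both sides by -1 but fails to reverse the inequality sign. When multiplying (or dividing) an inequality by a negative number, the direction must be reversed. Since 4 < 5, we should get -4 > -5, i.e., -4 > -5.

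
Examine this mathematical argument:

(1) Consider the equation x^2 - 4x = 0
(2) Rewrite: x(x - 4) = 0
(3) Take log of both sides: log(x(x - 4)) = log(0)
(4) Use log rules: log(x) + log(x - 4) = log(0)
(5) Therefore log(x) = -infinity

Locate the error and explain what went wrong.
Step 3: Take log of both sides: log(x(x - 4)) = log(0)

Step 3 takes the logarithm of both sides, resulting in log(0) on the right side. The logarithm is only defined for positive numbers; log(0) is undefined (approaches negative infinity). This operation is invalid.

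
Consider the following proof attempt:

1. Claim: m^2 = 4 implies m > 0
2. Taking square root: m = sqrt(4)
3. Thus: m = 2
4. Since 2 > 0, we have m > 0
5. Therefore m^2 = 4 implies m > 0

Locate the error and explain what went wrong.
Step 2: Taking square root: m = sqrt(4)

Step 2 takes the square root and assumes the positive root only. The equation m^2 = 4 actually has two solutions: m = 2 and m = -2. The proof silently assumes m > 0 without justification, then uses this assumption to conclude m > 0, which is circular. The counterexample m = -2 shows the claim is false.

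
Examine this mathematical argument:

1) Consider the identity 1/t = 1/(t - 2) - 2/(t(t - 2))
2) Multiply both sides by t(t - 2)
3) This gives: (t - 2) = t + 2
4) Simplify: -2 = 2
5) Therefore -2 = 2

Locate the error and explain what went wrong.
Step 3: This gives: (t - 2) = t + 2

Step 3 makes a sign error when clearing denominators. Multiplying -2/(t(t - 2)) by t(t - 2) gives -2, not +2. The correct result is (t - 2) = t - 2, which is trivially true, not (t - 2) = t + 2. (Step 1 is a valid identity: 1/(t - 2) - 2/(t(t - 2)) = (t - 2)/(t(t - 2)) = 1/t.)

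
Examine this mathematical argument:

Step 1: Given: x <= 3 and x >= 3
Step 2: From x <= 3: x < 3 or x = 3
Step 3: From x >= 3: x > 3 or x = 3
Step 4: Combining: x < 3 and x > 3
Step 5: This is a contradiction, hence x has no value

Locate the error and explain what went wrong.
Step 4: Combining: x < 3 and x > 3

Step 4 incorrectly combines the conditions. From x <= 3 and x >= 3, the intersection is x = 3. The error treats the 'or' cases as 'and' requirements. The correct conclusion is that x = 3 is the unique solution, not that no solution exists.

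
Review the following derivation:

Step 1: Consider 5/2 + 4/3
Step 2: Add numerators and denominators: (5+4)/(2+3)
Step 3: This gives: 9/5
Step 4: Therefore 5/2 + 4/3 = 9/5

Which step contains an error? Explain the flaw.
Step 2: Add numerators and denominators: (5+4)/(2+3)

Step 2 incorrectly adds fractions by separately adding numerators and denominators. This is wrong. The correct method requires a common denominator: 5/2 + 4/3 = (5×3 + 4×2)/(2×3) = 23/6 = 23/6. The method used gives 9/5, which is different.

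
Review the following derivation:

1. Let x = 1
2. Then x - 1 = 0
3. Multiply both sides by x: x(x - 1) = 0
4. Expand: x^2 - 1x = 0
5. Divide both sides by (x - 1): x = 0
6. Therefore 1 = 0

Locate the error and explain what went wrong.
Step 5: Divide both sides by (x - 1): x = 0

Step 5 divides both sides by (x - 1). However, since x = 1, we have (x - 1) = 0. Division by zero is undefined, making this step invalid.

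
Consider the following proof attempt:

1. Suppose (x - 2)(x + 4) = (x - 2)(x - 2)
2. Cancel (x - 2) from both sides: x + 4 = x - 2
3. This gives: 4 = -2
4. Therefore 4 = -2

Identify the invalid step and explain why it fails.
Step 2: Cancel (x - 2) from both sides: x + 4 = x - 2

Step 2 cancels (x - 2) from both sides. This is only valid if (x - 2) ≠ 0, i.e., x ≠ 2. When x = 2, both sides equal zero regardless of the other factors. The correct approach requires considering x = 2 as a separate case.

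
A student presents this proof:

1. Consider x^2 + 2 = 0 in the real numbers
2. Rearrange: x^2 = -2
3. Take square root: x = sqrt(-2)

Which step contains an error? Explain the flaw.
Step 3: Take square root: x = sqrt(-2)

Step 3 takes the square root of -2, which is negative. In the real number system, the square root of a negative number is undefined. The equation x^2 + 2 = 0 has no real solutions. Square roots of negative numbers only exist in the complex numbers.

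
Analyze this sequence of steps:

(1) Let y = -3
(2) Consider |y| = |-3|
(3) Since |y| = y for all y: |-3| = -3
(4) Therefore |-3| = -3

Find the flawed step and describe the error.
Step 3: Since |y| = y for all y: |-3| = -3

Step 3 incorrectly states that |y| = y for all y. The correct definition is |y| = y when y >= 0, and |y| = -y when y < 0. Since -3 < 0, we have |-3| = -(-3) = 3, not -3.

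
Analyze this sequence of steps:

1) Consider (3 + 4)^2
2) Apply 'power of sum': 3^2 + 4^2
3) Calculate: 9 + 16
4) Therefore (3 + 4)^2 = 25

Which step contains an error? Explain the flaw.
Step 2: Apply 'power of sum': 3^2 + 4^2

Step 2 incorrectly applies a non-existent rule '(a+b)^n = a^n + b^n'. This is false in general. The correct expansion uses the binomial theorem. The actual value is (3 + 4)^2 = 7^2 = 49, not 25.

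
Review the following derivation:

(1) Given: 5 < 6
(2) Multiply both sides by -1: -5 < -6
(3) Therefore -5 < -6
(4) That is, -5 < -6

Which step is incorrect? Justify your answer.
Step 2: Multiply both sides by -1: -5 < -6

Step 2 multiplies both sides by -1 but fails to reverse the inequality sign. When multiplying (or dividing) an inequality by a negative number, the direction must be reversed. Since 5 < 6, we should get -5 > -6, i.e., -5 > -6.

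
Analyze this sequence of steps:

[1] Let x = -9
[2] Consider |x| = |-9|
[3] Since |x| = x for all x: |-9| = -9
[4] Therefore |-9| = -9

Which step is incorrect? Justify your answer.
Step 3: Since |x| = x for all x: |-9| = -9

Step 3 incorrectly states that |x| = x for all x. The correct definition is |x| = x when x >= 0, and |x| = -x when x < 0. Since -9 < 0, we have |-9| = -(-9) = 9, not -9.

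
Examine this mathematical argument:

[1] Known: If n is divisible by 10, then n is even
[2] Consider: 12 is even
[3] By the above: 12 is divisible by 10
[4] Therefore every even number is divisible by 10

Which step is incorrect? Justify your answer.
Step 3: By the above: 12 is divisible by 10

Step 3 commits the fallacy of affirming the consequent. The known fact 'divisible by 10 → even' does NOT imply 'even → divisible by 10'. That would be the converse, which is false. For example, 12 is even but 12 ÷ 10 = 1.20, which is not an integer.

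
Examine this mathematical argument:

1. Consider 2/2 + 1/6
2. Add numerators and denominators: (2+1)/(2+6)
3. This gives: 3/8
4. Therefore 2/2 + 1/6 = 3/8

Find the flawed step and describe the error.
Step 2: Add numerators and denominators: (2+1)/(2+6)

Step 2 incorrectly adds fractions by separately adding numerators and denominators. This is wrong. The correct method requires a common denominator: 2/2 + 1/6 = (2×6 + 1×2)/(2×6) = 14/12 = 7/6. The method used gives 3/8, which is different.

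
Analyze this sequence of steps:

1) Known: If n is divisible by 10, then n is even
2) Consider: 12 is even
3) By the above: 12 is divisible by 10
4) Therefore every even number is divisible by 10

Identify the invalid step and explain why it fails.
Step 3: By the above: 12 is divisible by 10

Step 3 commits the fallacy of affirming the consequent. The known fact 'divisible by 10 → even' does NOT imply 'even → divisible by 10'. That would be the converse, which is false. For example, 12 is even but 12 ÷ 10 = 1.20, which is not an integer.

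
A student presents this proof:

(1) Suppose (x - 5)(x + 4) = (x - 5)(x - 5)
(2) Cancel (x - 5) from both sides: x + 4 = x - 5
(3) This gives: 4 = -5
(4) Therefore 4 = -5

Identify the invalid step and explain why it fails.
Step 2: Cancel (x - 5) from both sides: x + 4 = x - 5

Step 2 cancels (x - 5) from both sides. This is only valid if (x - 5) ≠ 0, i.e., x ≠ 5. When x = 5, both sides equal zero regardless of the other factors. The correct approach requires considering x = 5 as a separate case.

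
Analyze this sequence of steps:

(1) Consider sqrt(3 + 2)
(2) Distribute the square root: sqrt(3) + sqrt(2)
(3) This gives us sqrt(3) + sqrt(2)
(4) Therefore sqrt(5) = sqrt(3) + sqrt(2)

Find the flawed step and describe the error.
Step 2: Distribute the square root: sqrt(3) + sqrt(2)

Step 2 incorrectly 'distributes' the square root over addition. The square root function does not distribute: sqrt(a + b) ≠ sqrt(a) + sqrt(b). In fact, sqrt(3 + 2) = sqrt(5) ≈ 2.2361, while sqrt(3) + sqrt(2) ≈ 3.1463.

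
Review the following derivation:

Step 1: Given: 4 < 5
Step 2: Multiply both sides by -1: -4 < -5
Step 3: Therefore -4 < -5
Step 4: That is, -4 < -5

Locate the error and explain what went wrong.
Step 2: Multiply both sides by -1: -4 < -5

Step 2 multiplies both sides by -1 but fails to reverse the inequality sign. When multiplying (or dividing) an inequality by a negative number, the direction must be reversed. Since 4 < 5, we should get -4 > -5, i.e., -4 > -5.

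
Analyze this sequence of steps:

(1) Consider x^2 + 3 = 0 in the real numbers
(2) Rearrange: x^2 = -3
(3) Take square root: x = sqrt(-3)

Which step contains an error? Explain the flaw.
Step 3: Take square root: x = sqrt(-3)

Step 3 takes the square root of -3, which is negative. In the real number system, the square root of a negative number is undefined. The equation x^2 + 3 = 0 has no real solutions. Square roots of negative numbers only exist in the complex numbers.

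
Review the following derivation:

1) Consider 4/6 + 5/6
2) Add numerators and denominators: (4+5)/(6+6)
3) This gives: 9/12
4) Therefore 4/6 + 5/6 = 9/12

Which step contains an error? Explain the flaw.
Step 2: Add numerators and denominators: (4+5)/(6+6)

Step 2 incorrectly adds fractions by separately adding numerators and denominators. This is wrong. The correct method requires a common denominator: 4/6 + 5/6 = (4×6 + 5×6)/(6×6) = 54/36 = 3/2. The method used gives 9/12, which is different.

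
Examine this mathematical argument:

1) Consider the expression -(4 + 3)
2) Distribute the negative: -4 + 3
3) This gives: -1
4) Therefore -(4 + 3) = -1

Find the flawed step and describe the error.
Step 2: Distribute the negative: -4 + 3

Step 2 incorrectly distributes the negative sign. The correct distribution is -(4 + 3) = -4 - 3 = -7. The negative must be applied to both terms, not just the first. The error treats -(4 + 3) as -4 + 3, which equals -1 instead of -7.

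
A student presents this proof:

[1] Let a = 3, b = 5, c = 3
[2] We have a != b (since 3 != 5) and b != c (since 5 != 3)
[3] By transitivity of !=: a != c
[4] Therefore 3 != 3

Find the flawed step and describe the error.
Step 3: By transitivity of !=: a != c

Step 3 incorrectly applies transitivity to the '!=' relation. Transitivity states: if a R b and b R c, then a R c. However, '!=' is not transitive. Counterexample: 3 != 5 and 5 != 3, but 3 = 3 (both equal 3). Transitivity holds for relations like <, <=, =, but not for !=.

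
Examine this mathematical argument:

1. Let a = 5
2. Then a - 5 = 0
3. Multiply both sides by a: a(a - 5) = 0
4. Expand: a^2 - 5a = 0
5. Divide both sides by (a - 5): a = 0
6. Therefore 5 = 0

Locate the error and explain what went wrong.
Step 5: Divide both sides by (a - 5): a = 0

Step 5 divides both sides by (a - 5). However, since a = 5, we have (a - 5) = 0. Division by zero is undefined, making this step invalid.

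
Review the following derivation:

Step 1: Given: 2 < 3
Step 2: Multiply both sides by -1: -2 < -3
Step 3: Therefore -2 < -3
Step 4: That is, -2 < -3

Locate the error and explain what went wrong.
Step 2: Multiply both sides by -1: -2 < -3

Step 2 multiplies both sides by -1 but fails to reverse the inequality sign. When multiplying (or dividing) an inequality by a negative number, the direction must be reversed. Since 2 < 3, we should get -2 > -3, i.e., -2 > -3.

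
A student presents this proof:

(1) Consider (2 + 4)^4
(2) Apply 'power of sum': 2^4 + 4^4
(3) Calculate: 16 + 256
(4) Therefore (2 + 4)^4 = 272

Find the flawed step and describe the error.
Step 2: Apply 'power of sum': 2^4 + 4^4

Step 2 incorrectly applies a non-existent rule '(a+b)^n = a^n + b^n'. This is false in general. The correct expansion uses the binomial theorem. The actual value is (2 + 4)^4 = 6^4 = 1296, not 272.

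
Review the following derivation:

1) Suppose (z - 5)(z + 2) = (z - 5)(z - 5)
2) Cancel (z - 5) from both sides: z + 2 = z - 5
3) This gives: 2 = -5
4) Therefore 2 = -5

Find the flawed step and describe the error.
Step 2: Cancel (z - 5) from both sides: z + 2 = z - 5

Step 2 cancels (z - 5) from both sides. This is only valid if (z - 5) ≠ 0, i.e., z ≠ 5. When z = 5, both sides equal zero regardless of the other factors. The correct approach requires considering z = 5 as a separate case.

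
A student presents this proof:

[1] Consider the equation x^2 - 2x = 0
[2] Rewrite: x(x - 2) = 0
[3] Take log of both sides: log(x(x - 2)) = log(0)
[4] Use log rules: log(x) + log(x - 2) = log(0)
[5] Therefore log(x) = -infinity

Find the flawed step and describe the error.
Step 3: Take log of both sides: log(x(x - 2)) = log(0)

Step 3 takes the logarithm of both sides, resulting in log(0) on the right side. The logarithm is only defined for positive numbers; log(0) is undefined (approaches negative infinity). This operation is invalid.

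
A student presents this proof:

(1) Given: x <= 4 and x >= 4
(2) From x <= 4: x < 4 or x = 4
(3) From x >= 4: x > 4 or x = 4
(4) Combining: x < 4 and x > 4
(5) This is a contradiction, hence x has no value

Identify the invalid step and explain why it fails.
Step 4: Combining: x < 4 and x > 4

Step 4 incorrectly combines the conditions. From x <= 4 and x >= 4, the intersection is x = 4. The error treats the 'or' cases as 'and' requirements. The correct conclusion is that x = 4 is the unique solution, not that no solution exists.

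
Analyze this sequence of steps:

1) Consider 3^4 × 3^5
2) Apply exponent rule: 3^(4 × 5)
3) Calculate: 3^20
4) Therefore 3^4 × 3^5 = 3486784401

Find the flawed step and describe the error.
Step 2: Apply exponent rule: 3^(4 × 5)

Step 2 incorrectly states that a^b × a^c = a^(b×c). The correct rule is a^b × a^c = a^(b+c). The actual value is 3^4 × 3^5 = 3^9 = 19683, not 3^20 = 3486784401.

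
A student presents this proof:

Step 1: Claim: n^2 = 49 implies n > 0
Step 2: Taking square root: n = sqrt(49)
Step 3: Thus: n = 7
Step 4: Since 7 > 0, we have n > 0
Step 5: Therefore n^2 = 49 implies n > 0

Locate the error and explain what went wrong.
Step 2: Taking square root: n = sqrt(49)

Step 2 takes the square root and assumes the positive root only. The equation n^2 = 49 actually has two solutions: n = 7 and n = -7. The proof silently assumes n > 0 without justification, then uses this assumption to conclude n > 0, which is circular. The counterexample n = -7 shows the claim is false.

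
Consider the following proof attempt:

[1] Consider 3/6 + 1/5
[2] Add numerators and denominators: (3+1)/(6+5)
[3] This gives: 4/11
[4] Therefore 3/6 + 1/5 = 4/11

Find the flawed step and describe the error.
Step 2: Add numerators and denominators: (3+1)/(6+5)

Step 2 incorrectly adds fractions by separately adding numerators and denominators. This is wrong. The correct method requires a common denominator: 3/6 + 1/5 = (3×5 + 1×6)/(6×5) = 21/30 = 7/10. The method used gives 4/11, which is different.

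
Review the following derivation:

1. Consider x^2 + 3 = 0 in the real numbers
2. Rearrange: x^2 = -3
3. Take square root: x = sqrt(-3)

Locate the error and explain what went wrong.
Step 3: Take square root: x = sqrt(-3)

Step 3 takes the square root of -3, which is negative. In the real number system, the square root of a negative number is undefined. The equation x^2 + 3 = 0 has no real solutions. Square roots of negative numbers only exist in the complex numbers.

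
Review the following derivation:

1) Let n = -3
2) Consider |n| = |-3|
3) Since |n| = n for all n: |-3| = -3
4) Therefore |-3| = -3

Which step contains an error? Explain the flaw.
Step 3: Since |n| = n for all n: |-3| = -3

Step 3 incorrectly states that |n| = n for all n. The correct definition is |n| = n when n >= 0, and |n| = -n when n < 0. Since -3 < 0, we have |-3| = -(-3) = 3, not -3.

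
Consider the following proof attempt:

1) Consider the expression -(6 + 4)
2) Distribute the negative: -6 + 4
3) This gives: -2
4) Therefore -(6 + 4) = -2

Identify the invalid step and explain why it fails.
Step 2: Distribute the negative: -6 + 4

Step 2 incorrectly distributes the negative sign. The correct distribution is -(6 + 4) = -6 - 4 = -10. The negative must be applied to both terms, not just the first. The error treats -(6 + 4) as -6 + 4, which equals -2 instead of -10.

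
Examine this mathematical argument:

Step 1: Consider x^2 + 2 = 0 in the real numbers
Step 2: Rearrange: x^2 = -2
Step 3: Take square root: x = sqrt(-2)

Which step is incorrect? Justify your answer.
Step 3: Take square root: x = sqrt(-2)

Step 3 takes the square root of -2, which is negative. In the real number system, the square root of a negative number is undefined. The equation x^2 + 2 = 0 has no real solutions. Square roots of negative numbers only exist in the complex numbers.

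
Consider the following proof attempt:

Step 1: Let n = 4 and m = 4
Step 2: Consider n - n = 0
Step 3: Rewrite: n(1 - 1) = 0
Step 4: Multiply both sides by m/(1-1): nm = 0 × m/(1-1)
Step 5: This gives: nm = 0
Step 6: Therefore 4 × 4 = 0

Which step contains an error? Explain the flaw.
Step 4: Multiply both sides by m/(1-1): nm = 0 × m/(1-1)

Step 4 multiplies both sides by m/(1-1). However, 1-1 = 0, so this is multiplication by m/0, which is undefined. We cannot multiply by an undefined expression.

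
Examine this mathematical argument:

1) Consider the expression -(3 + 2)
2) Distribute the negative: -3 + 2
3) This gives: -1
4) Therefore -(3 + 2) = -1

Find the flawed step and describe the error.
Step 2: Distribute the negative: -3 + 2

Step 2 incorrectly distributes the negative sign. The correct distribution is -(3 + 2) = -3 - 2 = -5. The negative must be applied to both terms, not just the first. The error treats -(3 + 2) as -3 + 2, which equals -1 instead of -5.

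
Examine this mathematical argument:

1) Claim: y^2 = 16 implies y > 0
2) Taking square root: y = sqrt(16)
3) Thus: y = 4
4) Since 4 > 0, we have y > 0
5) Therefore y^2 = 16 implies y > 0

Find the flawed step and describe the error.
Step 2: Taking square root: y = sqrt(16)

Step 2 takes the square root and assumes the positive root only. The equation y^2 = 16 actually has two solutions: y = 4 and y = -4. The proof silently assumes y > 0 without justification, then uses this assumption to conclude y > 0, which is circular. The counterexample y = -4 shows the claim is false.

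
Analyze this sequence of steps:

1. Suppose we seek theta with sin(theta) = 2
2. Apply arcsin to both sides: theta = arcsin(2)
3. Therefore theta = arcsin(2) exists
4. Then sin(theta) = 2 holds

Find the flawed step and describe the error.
Step 2: Apply arcsin to both sides: theta = arcsin(2)

Step 2 applies arcsin to 2. However, arcsin(x) is only defined for x in [-1, 1] because sin(theta) can only produce values in that range. Since |2| > 1, arcsin(2) is undefined. There is no angle whose sine equals 2.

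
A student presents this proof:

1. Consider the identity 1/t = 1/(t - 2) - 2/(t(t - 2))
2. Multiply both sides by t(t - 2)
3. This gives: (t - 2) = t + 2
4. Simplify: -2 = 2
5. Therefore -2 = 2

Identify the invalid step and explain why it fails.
Step 3: This gives: (t - 2) = t + 2

Step 3 makes a sign error when clearing denominators. Multiplying -2/(t(t - 2)) by t(t - 2) gives -2, not +2. The correct result is (t - 2) = t - 2, which is trivially true, not (t - 2) = t + 2. (Step 1 is a valid identity: 1/(t - 2) - 2/(t(t - 2)) = (t - 2)/(t(t - 2)) = 1/t.)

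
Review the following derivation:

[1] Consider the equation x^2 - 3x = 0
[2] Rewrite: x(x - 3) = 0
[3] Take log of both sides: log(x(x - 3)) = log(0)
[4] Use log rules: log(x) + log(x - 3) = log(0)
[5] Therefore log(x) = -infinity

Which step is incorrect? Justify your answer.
Step 3: Take log of both sides: log(x(x - 3)) = log(0)

Step 3 takes the logarithm of both sides, resulting in log(0) on the right side. The logarithm is only defined for positive numbers; log(0) is undefined (approaches negative infinity). This operation is invalid.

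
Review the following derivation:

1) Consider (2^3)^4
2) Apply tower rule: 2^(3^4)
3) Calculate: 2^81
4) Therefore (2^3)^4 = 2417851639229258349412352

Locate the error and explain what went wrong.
Step 2: Apply tower rule: 2^(3^4)

Step 2 incorrectly states that (a^b)^c = a^(b^c). The correct rule is (a^b)^c = a^(b×c). The actual value is (2^3)^4 = 2^12 = 4096, not 2^81 = 2417851639229258349412352.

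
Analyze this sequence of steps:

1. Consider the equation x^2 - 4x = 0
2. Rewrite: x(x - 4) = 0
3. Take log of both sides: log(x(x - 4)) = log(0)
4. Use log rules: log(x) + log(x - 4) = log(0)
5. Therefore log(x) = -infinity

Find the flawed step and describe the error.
Step 3: Take log of both sides: log(x(x - 4)) = log(0)

Step 3 takes the logarithm of both sides, resulting in log(0) on the right side. The logarithm is only defined for positive numbers; log(0) is undefined (approaches negative infinity). This operation is invalid.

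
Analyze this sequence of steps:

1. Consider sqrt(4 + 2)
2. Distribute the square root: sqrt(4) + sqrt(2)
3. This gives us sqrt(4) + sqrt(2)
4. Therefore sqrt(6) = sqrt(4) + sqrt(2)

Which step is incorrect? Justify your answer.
Step 2: Distribute the square root: sqrt(4) + sqrt(2)

Step 2 incorrectly 'distributes' the square root over addition. The square root function does not distribute: sqrt(a + b) ≠ sqrt(a) + sqrt(b). In fact, sqrt(4 + 2) = sqrt(6) ≈ 2.4495, while sqrt(4) + sqrt(2) ≈ 3.4142.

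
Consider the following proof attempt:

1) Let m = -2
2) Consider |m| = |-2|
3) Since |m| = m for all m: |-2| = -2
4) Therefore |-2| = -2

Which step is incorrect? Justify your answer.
Step 3: Since |m| = m for all m: |-2| = -2

Step 3 incorrectly states that |m| = m for all m. The correct definition is |m| = m when m >= 0, and |m| = -m when m < 0. Since -2 < 0, we have |-2| = -(-2) = 2, not -2.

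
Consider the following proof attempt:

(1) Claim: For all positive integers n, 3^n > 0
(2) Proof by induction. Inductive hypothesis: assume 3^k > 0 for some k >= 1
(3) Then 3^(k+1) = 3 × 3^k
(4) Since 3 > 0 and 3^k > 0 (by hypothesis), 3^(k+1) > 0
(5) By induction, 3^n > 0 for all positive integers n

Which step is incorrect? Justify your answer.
Step 5: By induction, 3^n > 0 for all positive integers n

Step 5 concludes the proof by induction, but no base case was ever established. A valid induction proof requires: (1) a base case proving 3^1 > 0, and (2) an inductive step showing IF 3^k > 0 THEN 3^(k+1) > 0. Steps 2-4 correctly establish the inductive step, but without the base case the conclusion in step 5 does not follow.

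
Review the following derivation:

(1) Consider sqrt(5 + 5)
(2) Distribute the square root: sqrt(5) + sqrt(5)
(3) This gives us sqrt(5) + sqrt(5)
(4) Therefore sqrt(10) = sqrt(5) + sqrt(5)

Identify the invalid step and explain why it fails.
Step 2: Distribute the square root: sqrt(5) + sqrt(5)

Step 2 incorrectly 'distributes' the square root over addition. The square root function does not distribute: sqrt(a + b) ≠ sqrt(a) + sqrt(b). In fact, sqrt(5 + 5) = sqrt(10) ≈ 3.1623, while sqrt(5) + sqrt(5) ≈ 4.4721.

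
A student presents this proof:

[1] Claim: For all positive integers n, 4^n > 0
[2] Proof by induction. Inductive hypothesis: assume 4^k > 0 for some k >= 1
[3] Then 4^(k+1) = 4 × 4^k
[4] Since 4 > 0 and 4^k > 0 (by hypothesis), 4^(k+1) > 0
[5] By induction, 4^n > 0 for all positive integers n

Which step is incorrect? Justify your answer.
Step 5: By induction, 4^n > 0 for all positive integers n

Step 5 concludes the proof by induction, but no base case was ever established. A valid induction proof requires: (1) a base case proving 4^1 > 0, and (2) an inductive step showing IF 4^k > 0 THEN 4^(k+1) > 0. Steps 2-4 correctly establish the inductive step, but without the base case the conclusion in step 5 does not follow.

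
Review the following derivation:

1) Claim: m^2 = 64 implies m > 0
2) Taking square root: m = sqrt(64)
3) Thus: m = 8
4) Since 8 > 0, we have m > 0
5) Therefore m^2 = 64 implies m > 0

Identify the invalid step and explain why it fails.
Step 2: Taking square root: m = sqrt(64)

Step 2 takes the square root and assumes the positive root only. The equation m^2 = 64 actually has two solutions: m = 8 and m = -8. The proof silently assumes m > 0 without justification, then uses this assumption to conclude m > 0, which is circular. The counterexample m = -8 shows the claim is false.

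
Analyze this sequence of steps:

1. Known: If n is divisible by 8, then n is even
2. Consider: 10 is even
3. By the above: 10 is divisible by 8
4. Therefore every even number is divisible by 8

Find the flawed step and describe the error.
Step 3: By the above: 10 is divisible by 8

Step 3 commits the fallacy of affirming the consequent. The known fact 'divisible by 8 → even' does NOT imply 'even → divisible by 8'. That would be the converse, which is false. For example, 10 is even but 10 ÷ 8 = 1.25, which is not an integer.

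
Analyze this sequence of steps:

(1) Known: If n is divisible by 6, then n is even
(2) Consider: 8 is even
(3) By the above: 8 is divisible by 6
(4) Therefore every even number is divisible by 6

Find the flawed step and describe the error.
Step 3: By the above: 8 is divisible by 6

Step 3 commits the fallacy of affirming the consequent. The known fact 'divisible by 6 → even' does NOT imply 'even → divisible by 6'. That would be the converse, which is false. For example, 8 is even but 8 ÷ 6 = 1.33, which is not an integer.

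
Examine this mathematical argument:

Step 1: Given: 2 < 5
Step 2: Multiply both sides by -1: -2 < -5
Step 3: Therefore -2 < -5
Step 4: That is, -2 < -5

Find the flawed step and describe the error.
Step 2: Multiply both sides by -1: -2 < -5

Step 2 multiplies both sides by -1 but fails to reverse the inequality sign. When multiplying (or dividing) an inequality by a negative number, the direction must be reversed. Since 2 < 5, we should get -2 > -5, i.e., -2 > -5.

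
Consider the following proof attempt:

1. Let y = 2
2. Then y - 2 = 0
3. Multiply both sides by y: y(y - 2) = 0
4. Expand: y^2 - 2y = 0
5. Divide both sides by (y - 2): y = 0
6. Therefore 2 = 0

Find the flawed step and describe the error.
Step 5: Divide both sides by (y - 2): y = 0

Step 5 divides both sides by (y - 2). However, since y = 2, we have (y - 2) = 0. Division by zero is undefined, making this step invalid.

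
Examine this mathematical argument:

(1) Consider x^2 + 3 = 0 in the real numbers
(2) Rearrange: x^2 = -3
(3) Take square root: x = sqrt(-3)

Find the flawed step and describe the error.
Step 3: Take square root: x = sqrt(-3)

Step 3 takes the square root of -3, which is negative. In the real number system, the square root of a negative number is undefined. The equation x^2 + 3 = 0 has no real solutions. Square roots of negative numbers only exist in the complex numbers.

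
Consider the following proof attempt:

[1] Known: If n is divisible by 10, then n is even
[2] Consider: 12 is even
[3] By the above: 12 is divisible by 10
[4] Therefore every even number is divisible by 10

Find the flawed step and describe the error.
Step 3: By the above: 12 is divisible by 10

Step 3 commits the fallacy of affirming the consequent. The known fact 'divisible by 10 → even' does NOT imply 'even → divisible by 10'. That would be the converse, which is false. For example, 12 is even but 12 ÷ 10 = 1.20, which is not an integer.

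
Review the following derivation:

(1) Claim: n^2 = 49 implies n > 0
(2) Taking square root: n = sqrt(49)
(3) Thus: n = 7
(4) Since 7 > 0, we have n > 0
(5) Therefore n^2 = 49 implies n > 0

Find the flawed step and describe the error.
Step 2: Taking square root: n = sqrt(49)

Step 2 takes the square root and assumes the positive root only. The equation n^2 = 49 actually has two solutions: n = 7 and n = -7. The proof silently assumes n > 0 without justification, then uses this assumption to conclude n > 0, which is circular. The counterexample n = -7 shows the claim is false.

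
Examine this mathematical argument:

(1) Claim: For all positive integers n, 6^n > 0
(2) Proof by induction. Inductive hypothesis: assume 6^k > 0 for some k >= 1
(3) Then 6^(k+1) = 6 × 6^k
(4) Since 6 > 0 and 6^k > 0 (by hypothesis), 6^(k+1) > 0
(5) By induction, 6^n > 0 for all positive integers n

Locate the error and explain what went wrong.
Step 5: By induction, 6^n > 0 for all positive integers n

Step 5 concludes the proof by induction, but no base case was ever established. A valid induction proof requires: (1) a base case proving 6^1 > 0, and (2) an inductive step showing IF 6^k > 0 THEN 6^(k+1) > 0. Steps 2-4 correctly establish the inductive step, but without the base case the conclusion in step 5 does not follow.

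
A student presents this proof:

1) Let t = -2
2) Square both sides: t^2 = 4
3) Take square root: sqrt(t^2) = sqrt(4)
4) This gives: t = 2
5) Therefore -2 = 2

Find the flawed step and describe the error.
Step 4: This gives: t = 2

Step 4 incorrectly states that sqrt(t^2) = t. The correct identity is sqrt(t^2) = |t|. Since t = -2 < 0, we have sqrt(t^2) = |-2| = 2, not t = -2.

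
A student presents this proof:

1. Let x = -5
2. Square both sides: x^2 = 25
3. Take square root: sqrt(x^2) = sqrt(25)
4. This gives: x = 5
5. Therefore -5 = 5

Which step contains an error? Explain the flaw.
Step 4: This gives: x = 5

Step 4 incorrectly states that sqrt(x^2) = x. The correct identity is sqrt(x^2) = |x|. Since x = -5 < 0, we have sqrt(x^2) = |-5| = 5, not x = -5.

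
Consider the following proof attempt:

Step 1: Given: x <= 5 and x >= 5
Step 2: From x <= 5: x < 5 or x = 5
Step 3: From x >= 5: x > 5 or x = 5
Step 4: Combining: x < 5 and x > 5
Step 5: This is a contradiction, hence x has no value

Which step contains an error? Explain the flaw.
Step 4: Combining: x < 5 and x > 5

Step 4 incorrectly combines the conditions. From x <= 5 and x >= 5, the intersection is x = 5. The error treats the 'or' cases as 'and' requirements. The correct conclusion is that x = 5 is the unique solution, not that no solution exists.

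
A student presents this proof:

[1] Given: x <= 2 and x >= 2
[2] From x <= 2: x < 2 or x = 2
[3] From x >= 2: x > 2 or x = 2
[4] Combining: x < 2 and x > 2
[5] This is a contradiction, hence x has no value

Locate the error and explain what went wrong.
Step 4: Combining: x < 2 and x > 2

Step 4 incorrectly combines the conditions. From x <= 2 and x >= 2, the intersection is x = 2. The error treats the 'or' cases as 'and' requirements. The correct conclusion is that x = 2 is the unique solution, not that no solution exists.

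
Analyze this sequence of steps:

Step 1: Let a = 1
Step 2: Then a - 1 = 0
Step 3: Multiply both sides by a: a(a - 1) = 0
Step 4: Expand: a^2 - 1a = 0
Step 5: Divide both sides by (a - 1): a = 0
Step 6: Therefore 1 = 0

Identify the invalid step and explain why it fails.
Step 5: Divide both sides by (a - 1): a = 0

Step 5 divides both sides by (a - 1). However, since a = 1, we have (a - 1) = 0. Division by zero is undefined, making this step invalid.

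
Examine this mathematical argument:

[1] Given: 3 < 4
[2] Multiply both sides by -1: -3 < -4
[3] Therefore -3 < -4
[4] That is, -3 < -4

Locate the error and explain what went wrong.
Step 2: Multiply both sides by -1: -3 < -4

Step 2 multiplies both sides by -1 but fails to reverse the inequality sign. When multiplying (or dividing) an inequality by a negative number, the direction must be reversed. Since 3 < 4, we should get -3 > -4, i.e., -3 > -4.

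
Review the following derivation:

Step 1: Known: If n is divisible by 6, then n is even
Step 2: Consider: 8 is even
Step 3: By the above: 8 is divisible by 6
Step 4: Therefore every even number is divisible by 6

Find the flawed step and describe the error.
Step 3: By the above: 8 is divisible by 6

Step 3 commits the fallacy of affirming the consequent. The known fact 'divisible by 6 → even' does NOT imply 'even → divisible by 6'. That would be the converse, which is false. For example, 8 is even but 8 ÷ 6 = 1.33, which is not an integer.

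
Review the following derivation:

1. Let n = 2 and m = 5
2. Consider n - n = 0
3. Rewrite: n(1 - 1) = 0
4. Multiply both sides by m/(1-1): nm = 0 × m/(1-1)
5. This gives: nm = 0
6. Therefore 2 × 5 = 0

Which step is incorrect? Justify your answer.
Step 4: Multiply both sides by m/(1-1): nm = 0 × m/(1-1)

Step 4 multiplies both sides by m/(1-1). However, 1-1 = 0, so this is multiplication by m/0, which is undefined. We cannot multiply by an undefined expression.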